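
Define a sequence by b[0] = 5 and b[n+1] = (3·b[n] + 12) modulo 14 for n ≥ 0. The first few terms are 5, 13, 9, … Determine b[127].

13

Listing terms: b[0] = 5,  b[1] = 13,  b[2] = 9,  b[3] = 11,  b[4] = 3,  b[5] = 7,  b[6] = 5.
The sequence repeats with period 6.
(127 - 0) mod 6 = 1, so b[127] = b[1] = 13.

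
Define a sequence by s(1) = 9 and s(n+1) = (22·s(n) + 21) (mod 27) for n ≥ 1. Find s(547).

0

Computing terms: s(1) = 9,  s(2) = 3,  s(3) = 6,  s(4) = 18,  s(5) = 12,  s(6) = 15,  s(7) = 0,  s(8) = 21,  s(9) = 24,  s(10) = 9.
The sequence repeats with period 9.
So s(547) = s(1 + ((547-1) mod 9)) = s(7) = 0.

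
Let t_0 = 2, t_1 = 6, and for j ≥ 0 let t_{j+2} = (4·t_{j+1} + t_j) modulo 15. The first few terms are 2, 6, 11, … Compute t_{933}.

0

t_0 = 2, t_1 = 6, t_2 = 11, t_3 = 5, t_4 = 1, t_5 = 9, t_6 = 7, t_7 = 7, t_8 = 5, t_9 = 12, t_{10} = 8, t_{11} = 14, t_{12} = 4, t_{13} = 0, t_{14} = 4, t_{15} = 1, t_{16} = 8, t_{17} = 3, t_{18} = 5, t_{19} = 8, t_{20} = 7, t_{21} = 6, t_{22} = 1, t_{23} = 10, t_{24} = 11, t_{25} = 9, t_{26} = 2, t_{27} = 2, t_{28} = 10, t_{29} = 12, t_{30} = 13, t_{31} = 4, t_{32} = 14, t_{33} = 0, t_{34} = 14, t_{35} = 11, t_{36} = 13, t_{37} = 3, t_{38} = 10, t_{39} = 13, t_{40} = 2, t_{41} = 6.
Since (t_{40}, t_{41}) = (t_0, t_1) = (2, 6) (two consecutive terms determine the rest), the sequence is periodic with period 40.
(933 - 0) mod 40 = 13, so t_{933} = t_{13} = 0.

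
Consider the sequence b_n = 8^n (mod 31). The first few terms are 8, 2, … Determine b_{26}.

Listing terms: b_1 = 8,  b_2 = 2,  b_3 = 16,  b_4 = 4,  b_5 = 1,  b_6 = 8.
The sequence repeats with period 5.
So b_{26} = b_{1 + ((26-1) mod 5)} = b_1 = 8.

8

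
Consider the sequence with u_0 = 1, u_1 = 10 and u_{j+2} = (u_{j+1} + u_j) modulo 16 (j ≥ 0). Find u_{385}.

10

u_0 = 1,  u_1 = 10,  u_2 = 11,  u_3 = 5,  u_4 = 0,  u_5 = 5,  u_6 = 5,  u_7 = 10,  u_8 = 15,  u_9 = 9,  u_{10} = 8,  u_{11} = 1,  u_{12} = 9,  u_{13} = 10,  u_{14} = 3,  u_{15} = 13,  u_{16} = 0,  u_{17} = 13,  u_{18} = 13,  u_{19} = 10,  u_{20} = 7,  u_{21} = 1,  u_{22} = 8,  u_{23} = 9,  u_{24} = 1,  u_{25} = 10.
Since (u_{24}, u_{25}) = (u_0, u_1) = (1, 10) (two consecutive terms determine the rest), the sequence is periodic with period 24.
So u_{385} = u_{0 + ((385-0) mod 24)} = u_1 = 10.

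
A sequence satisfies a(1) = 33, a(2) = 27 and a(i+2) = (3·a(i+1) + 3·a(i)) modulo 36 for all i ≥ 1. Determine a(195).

0

We have a(1) = 33,  a(2) = 27,  a(3) = 0,  a(4) = 9,  a(5) = 27,  a(6) = 0.
Since (a(5), a(6)) = (a(2), a(3)) = (27, 0) (two consecutive terms determine the rest), the sequence is eventually periodic: after a pre-period of length 1 it cycles with period 3.
For i ≥ 2, a(i) depends only on (i - 2) mod 3. (195 - 2) mod 3 = 1, so a(195) = a(3) = 0.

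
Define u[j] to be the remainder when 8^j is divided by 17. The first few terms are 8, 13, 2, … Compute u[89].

u[1] = 8,  u[2] = 13,  u[3] = 2,  u[4] = 16,  u[5] = 9,  u[6] = 4,  u[7] = 15,  u[8] = 1,  u[9] = 8.
The sequence repeats with period 8.
So u[89] = u[1 + ((89-1) mod 8)] = u[1] = 8.

8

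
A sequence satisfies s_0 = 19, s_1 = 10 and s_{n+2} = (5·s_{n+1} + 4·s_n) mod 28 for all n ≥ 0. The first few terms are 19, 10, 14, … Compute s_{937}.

Listing terms: s_0 = 19; s_1 = 10; s_2 = 14; s_3 = 26; s_4 = 18; s_5 = 26; s_6 = 6; s_7 = 22; s_8 = 22; s_9 = 2; s_{10} = 14; s_{11} = 22; s_{12} = 26; s_{13} = 22; s_{14} = 18; s_{15} = 10; s_{16} = 10; s_{17} = 6; s_{18} = 14; s_{19} = 10; s_{20} = 22; s_{21} = 10; s_{22} = 26; s_{23} = 2; s_{24} = 2; s_{25} = 18; s_{26} = 14; s_{27} = 2; s_{28} = 10; s_{29} = 2; s_{30} = 22; s_{31} = 6; s_{32} = 6; s_{33} = 26; s_{34} = 14; s_{35} = 6; s_{36} = 2; s_{37} = 6; s_{38} = 10; s_{39} = 18; s_{40} = 18; s_{41} = 22; s_{42} = 14; s_{43} = 18; s_{44} = 6; s_{45} = 18; s_{46} = 2; s_{47} = 26; s_{48} = 26; s_{49} = 10; s_{50} = 14.
Since (s_{49}, s_{50}) = (s_1, s_2) = (10, 14) (two consecutive terms determine the rest), the sequence is eventually periodic: after a pre-period of length 1 it cycles with period 48.
For n ≥ 1, s_n depends only on (n - 1) mod 48. (937 - 1) mod 48 = 24, so s_{937} = s_{25} = 18.

18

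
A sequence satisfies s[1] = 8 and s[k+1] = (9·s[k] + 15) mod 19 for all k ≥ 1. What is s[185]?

17

Computing terms: s[1] = 8; s[2] = 11; s[3] = 0; s[4] = 15; s[5] = 17; s[6] = 16; s[7] = 7; s[8] = 2; s[9] = 14; s[10] = 8.
Since s[10] = s[1] = 8, the sequence is periodic with period 9.
(185 - 1) mod 9 = 4, so s[185] = s[5] = 17.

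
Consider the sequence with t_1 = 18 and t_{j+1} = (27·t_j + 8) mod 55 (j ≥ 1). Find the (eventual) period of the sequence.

Computing terms: t_1 = 18,  t_2 = 54,  t_3 = 36,  t_4 = 45,  t_5 = 13,  t_6 = 29,  t_7 = 21,  t_8 = 25,  t_9 = 23,  t_{10} = 24,  t_{11} = 51,  t_{12} = 10,  t_{13} = 3,  t_{14} = 34,  t_{15} = 46,  t_{16} = 40,  t_{17} = 43,  t_{18} = 14,  t_{19} = 1,  t_{20} = 35,  t_{21} = 18.
The sequence repeats with period 20.

20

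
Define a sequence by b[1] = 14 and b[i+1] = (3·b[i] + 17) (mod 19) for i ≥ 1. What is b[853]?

Listing terms: b[1] = 14; b[2] = 2; b[3] = 4; b[4] = 10; b[5] = 9; b[6] = 6; b[7] = 16; b[8] = 8; b[9] = 3; b[10] = 7; b[11] = 0; b[12] = 17; b[13] = 11; b[14] = 12; b[15] = 15; b[16] = 5; b[17] = 13; b[18] = 18; b[19] = 14.
The sequence repeats with period 18.
So b[853] = b[1 + ((853-1) mod 18)] = b[7] = 16.

16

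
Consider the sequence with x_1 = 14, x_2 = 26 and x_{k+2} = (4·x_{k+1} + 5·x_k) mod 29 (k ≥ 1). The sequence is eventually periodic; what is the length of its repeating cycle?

14

Listing terms: x_1 = 14, x_2 = 26, x_3 = 0, x_4 = 14, x_5 = 27, x_6 = 4, x_7 = 6, x_8 = 15, x_9 = 3, x_{10} = 0, x_{11} = 15, x_{12} = 2, x_{13} = 25, x_{14} = 23, x_{15} = 14, x_{16} = 26.
Since (x_{15}, x_{16}) = (x_1, x_2) = (14, 26) (two consecutive terms determine the rest), the sequence is periodic with period 14.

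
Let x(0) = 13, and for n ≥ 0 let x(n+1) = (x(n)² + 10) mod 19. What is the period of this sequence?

Listing terms: x(0) = 13, x(1) = 8, x(2) = 17, x(3) = 14, x(4) = 16, x(5) = 0, x(6) = 10, x(7) = 15, x(8) = 7, x(9) = 2, x(10) = 14.
Since x(10) = x(3) = 14, the sequence is eventually periodic: after a pre-period of length 3 it cycles with period 7.

7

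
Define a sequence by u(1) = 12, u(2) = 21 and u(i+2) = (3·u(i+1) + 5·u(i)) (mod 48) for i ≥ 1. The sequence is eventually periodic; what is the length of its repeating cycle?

24

Computing terms: u(1) = 12; u(2) = 21; u(3) = 27; u(4) = 42; u(5) = 21; u(6) = 33; u(7) = 12; u(8) = 9; u(9) = 39; u(10) = 18; u(11) = 9; u(12) = 21; u(13) = 12; u(14) = 45; u(15) = 3; u(16) = 42; u(17) = 45; u(18) = 9; u(19) = 12; u(20) = 33; u(21) = 15; u(22) = 18; u(23) = 33; u(24) = 45; u(25) = 12; u(26) = 21.
Since (u(25), u(26)) = (u(1), u(2)) = (12, 21) (two consecutive terms determine the rest), the sequence is periodic with period 24.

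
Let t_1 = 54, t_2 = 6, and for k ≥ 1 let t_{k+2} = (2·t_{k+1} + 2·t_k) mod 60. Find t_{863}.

Computing terms: t_1 = 54,  t_2 = 6,  t_3 = 0,  t_4 = 12,  t_5 = 24,  t_6 = 12,  t_7 = 12,  t_8 = 48,  t_9 = 0,  t_{10} = 36,  t_{11} = 12,  t_{12} = 36,  t_{13} = 36,  t_{14} = 24,  t_{15} = 0,  t_{16} = 48,  t_{17} = 36,  t_{18} = 48,  t_{19} = 48,  t_{20} = 12,  t_{21} = 0,  t_{22} = 24,  t_{23} = 48,  t_{24} = 24,  t_{25} = 24,  t_{26} = 36,  t_{27} = 0,  t_{28} = 12.
Since (t_{27}, t_{28}) = (t_3, t_4) = (0, 12) (two consecutive terms determine the rest), the sequence is eventually periodic: after a pre-period of length 2 it cycles with period 24.
For k ≥ 3, t_k depends only on (k - 3) mod 24. (863 - 3) mod 24 = 20, so t_{863} = t_{23} = 48.

48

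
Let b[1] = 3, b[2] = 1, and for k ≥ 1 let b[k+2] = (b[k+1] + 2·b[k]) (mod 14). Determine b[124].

9

Computing terms: b[1] = 3, b[2] = 1, b[3] = 7, b[4] = 9, b[5] = 9, b[6] = 13, b[7] = 3, b[8] = 1.
Since (b[7], b[8]) = (b[1], b[2]) = (3, 1) (two consecutive terms determine the rest), the sequence is periodic with period 6.
So b[124] = b[1 + ((124-1) mod 6)] = b[4] = 9.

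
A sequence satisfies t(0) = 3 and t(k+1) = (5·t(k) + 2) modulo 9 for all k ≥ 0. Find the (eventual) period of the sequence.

We have t(0) = 3, t(1) = 8, t(2) = 6, t(3) = 5, t(4) = 0, t(5) = 2, t(6) = 3.
The sequence repeats with period 6.

6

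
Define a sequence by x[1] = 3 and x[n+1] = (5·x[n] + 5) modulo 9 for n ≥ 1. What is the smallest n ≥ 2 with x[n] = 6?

We have x[1] = 3,  x[2] = 2,  x[3] = 6,  x[4] = 8,  x[5] = 0,  x[6] = 5,  x[7] = 3.
The sequence repeats with period 6.
The value 6 first appears (with n ≥ 2) at x[3].

3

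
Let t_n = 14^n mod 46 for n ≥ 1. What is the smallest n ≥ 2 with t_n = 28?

21

Computing terms: t_1 = 14; t_2 = 12; t_3 = 30; t_4 = 6; t_5 = 38; t_6 = 26; t_7 = 42; t_8 = 36; t_9 = 44; t_{10} = 18; t_{11} = 22; t_{12} = 32; t_{13} = 34; t_{14} = 16; t_{15} = 40; t_{16} = 8; t_{17} = 20; t_{18} = 4; t_{19} = 10; t_{20} = 2; t_{21} = 28; t_{22} = 24; t_{23} = 14.
Since t_{23} = t_1 = 14, the sequence is periodic with period 22.
The value 28 first appears (with n ≥ 2) at t_{21}.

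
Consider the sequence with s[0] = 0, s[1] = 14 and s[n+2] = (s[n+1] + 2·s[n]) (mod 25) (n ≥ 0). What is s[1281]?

14

s[0] = 0,  s[1] = 14,  s[2] = 14,  s[3] = 17,  s[4] = 20,  s[5] = 4,  s[6] = 19,  s[7] = 2,  s[8] = 15,  s[9] = 19,  s[10] = 24,  s[11] = 12,  s[12] = 10,  s[13] = 9,  s[14] = 4,  s[15] = 22,  s[16] = 5,  s[17] = 24,  s[18] = 9,  s[19] = 7,  s[20] = 0,  s[21] = 14.
Since (s[20], s[21]) = (s[0], s[1]) = (0, 14) (two consecutive terms determine the rest), the sequence is periodic with period 20.
(1281 - 0) mod 20 = 1, so s[1281] = s[1] = 14.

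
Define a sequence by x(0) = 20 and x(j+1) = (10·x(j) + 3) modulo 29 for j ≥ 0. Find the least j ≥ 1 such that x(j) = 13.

24

We have x(0) = 20; x(1) = 0; x(2) = 3; x(3) = 4; x(4) = 14; x(5) = 27; x(6) = 12; x(7) = 7; x(8) = 15; x(9) = 8; x(10) = 25; x(11) = 21; x(12) = 10; x(13) = 16; x(14) = 18; x(15) = 9; x(16) = 6; x(17) = 5; x(18) = 24; x(19) = 11; x(20) = 26; x(21) = 2; x(22) = 23; x(23) = 1; x(24) = 13; x(25) = 17; x(26) = 28; x(27) = 22; x(28) = 20.
Since x(28) = x(0) = 20, the sequence is periodic with period 28.
The value 13 first appears (with j ≥ 1) at x(24).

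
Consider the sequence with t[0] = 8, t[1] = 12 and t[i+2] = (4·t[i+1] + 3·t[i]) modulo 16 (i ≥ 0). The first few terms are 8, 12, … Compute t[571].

t[0] = 8, t[1] = 12, t[2] = 8, t[3] = 4, t[4] = 8, t[5] = 12.
Since (t[4], t[5]) = (t[0], t[1]) = (8, 12) (two consecutive terms determine the rest), the sequence is periodic with period 4.
So t[571] = t[0 + ((571-0) mod 4)] = t[3] = 4.

4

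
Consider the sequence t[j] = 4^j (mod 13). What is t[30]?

Computing terms: t[1] = 4; t[2] = 3; t[3] = 12; t[4] = 9; t[5] = 10; t[6] = 1; t[7] = 4.
The sequence repeats with period 6.
(30 - 1) mod 6 = 5, so t[30] = t[6] = 1.

1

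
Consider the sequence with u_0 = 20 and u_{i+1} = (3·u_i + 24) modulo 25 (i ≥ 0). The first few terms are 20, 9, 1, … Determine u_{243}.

u_0 = 20,  u_1 = 9,  u_2 = 1,  u_3 = 2,  u_4 = 5,  u_5 = 14,  u_6 = 16,  u_7 = 22,  u_8 = 15,  u_9 = 19,  u_{10} = 6,  u_{11} = 17,  u_{12} = 0,  u_{13} = 24,  u_{14} = 21,  u_{15} = 12,  u_{16} = 10,  u_{17} = 4,  u_{18} = 11,  u_{19} = 7,  u_{20} = 20.
The sequence repeats with period 20.
(243 - 0) mod 20 = 3, so u_{243} = u_3 = 2.

2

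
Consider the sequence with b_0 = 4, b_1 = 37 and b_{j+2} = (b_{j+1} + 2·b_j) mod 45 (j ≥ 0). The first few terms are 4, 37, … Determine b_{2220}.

19

Computing terms: b_0 = 4; b_1 = 37; b_2 = 0; b_3 = 29; b_4 = 29; b_5 = 42; b_6 = 10; b_7 = 4; b_8 = 24; b_9 = 32; b_{10} = 35; b_{11} = 9; b_{12} = 34; b_{13} = 7; b_{14} = 30; b_{15} = 44; b_{16} = 14; b_{17} = 12; b_{18} = 40; b_{19} = 19; b_{20} = 9; b_{21} = 2; b_{22} = 20; b_{23} = 24; b_{24} = 19; b_{25} = 22; b_{26} = 15; b_{27} = 14; b_{28} = 44; b_{29} = 27; b_{30} = 25; b_{31} = 34; b_{32} = 39; b_{33} = 17; b_{34} = 5; b_{35} = 39; b_{36} = 4; b_{37} = 37.
The sequence repeats with period 36.
So b_{2220} = b_{0 + ((2220-0) mod 36)} = b_{24} = 19.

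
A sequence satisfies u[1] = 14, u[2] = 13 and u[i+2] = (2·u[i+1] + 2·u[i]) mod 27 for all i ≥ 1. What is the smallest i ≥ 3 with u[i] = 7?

14

Listing terms: u[1] = 14, u[2] = 13, u[3] = 0, u[4] = 26, u[5] = 25, u[6] = 21, u[7] = 11, u[8] = 10, u[9] = 15, u[10] = 23, u[11] = 22, u[12] = 9, u[13] = 8, u[14] = 7, u[15] = 3, u[16] = 20, u[17] = 19, u[18] = 24, u[19] = 5, u[20] = 4, u[21] = 18, u[22] = 17, u[23] = 16, u[24] = 12, u[25] = 2, u[26] = 1, u[27] = 6, u[28] = 14, u[29] = 13.
The sequence repeats with period 27.
The value 7 first appears (with i ≥ 3) at u[14].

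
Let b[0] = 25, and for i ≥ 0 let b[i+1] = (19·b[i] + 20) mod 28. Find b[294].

25

Listing terms: b[0] = 25, b[1] = 19, b[2] = 17, b[3] = 7, b[4] = 13, b[5] = 15, b[6] = 25.
Since b[6] = b[0] = 25, the sequence is periodic with period 6.
So b[294] = b[0 + ((294-0) mod 6)] = b[0] = 25.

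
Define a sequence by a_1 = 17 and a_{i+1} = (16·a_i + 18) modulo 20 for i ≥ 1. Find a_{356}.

2

Listing terms: a_1 = 17; a_2 = 10; a_3 = 18; a_4 = 6; a_5 = 14; a_6 = 2; a_7 = 10.
Since a_7 = a_2 = 10, the sequence is eventually periodic: after a pre-period of length 1 it cycles with period 5.
For i ≥ 2, a_i depends only on (i - 2) mod 5. (356 - 2) mod 5 = 4, so a_{356} = a_6 = 2.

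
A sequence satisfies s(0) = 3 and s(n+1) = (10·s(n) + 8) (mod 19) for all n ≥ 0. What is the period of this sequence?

Computing terms: s(0) = 3, s(1) = 0, s(2) = 8, s(3) = 12, s(4) = 14, s(5) = 15, s(6) = 6, s(7) = 11, s(8) = 4, s(9) = 10, s(10) = 13, s(11) = 5, s(12) = 1, s(13) = 18, s(14) = 17, s(15) = 7, s(16) = 2, s(17) = 9, s(18) = 3.
Since s(18) = s(0) = 3, the sequence is periodic with period 18.

18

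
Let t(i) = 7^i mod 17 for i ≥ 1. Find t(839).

t(1) = 7, t(2) = 15, t(3) = 3, t(4) = 4, t(5) = 11, t(6) = 9, t(7) = 12, t(8) = 16, t(9) = 10, t(10) = 2, t(11) = 14, t(12) = 13, t(13) = 6, t(14) = 8, t(15) = 5, t(16) = 1, t(17) = 7.
Since t(17) = t(1) = 7, the sequence is periodic with period 16.
(839 - 1) mod 16 = 6, so t(839) = t(7) = 12.

12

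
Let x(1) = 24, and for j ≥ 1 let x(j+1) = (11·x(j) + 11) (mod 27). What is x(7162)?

26

We have x(1) = 24, x(2) = 5, x(3) = 12, x(4) = 8, x(5) = 18, x(6) = 20, x(7) = 15, x(8) = 14, x(9) = 3, x(10) = 17, x(11) = 9, x(12) = 2, x(13) = 6, x(14) = 23, x(15) = 21, x(16) = 26, x(17) = 0, x(18) = 11, x(19) = 24.
The sequence repeats with period 18.
(7162 - 1) mod 18 = 15, so x(7162) = x(16) = 26.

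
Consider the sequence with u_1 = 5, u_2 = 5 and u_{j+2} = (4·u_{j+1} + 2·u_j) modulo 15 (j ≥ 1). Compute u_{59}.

Listing terms: u_1 = 5,  u_2 = 5,  u_3 = 0,  u_4 = 10,  u_5 = 10,  u_6 = 0,  u_7 = 5,  u_8 = 5.
The sequence repeats with period 6.
So u_{59} = u_{1 + ((59-1) mod 6)} = u_5 = 10.

10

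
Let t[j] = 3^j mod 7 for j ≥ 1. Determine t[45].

6

Computing terms: t[1] = 3, t[2] = 2, t[3] = 6, t[4] = 4, t[5] = 5, t[6] = 1, t[7] = 3.
Since t[7] = t[1] = 3, the sequence is periodic with period 6.
So t[45] = t[1 + ((45-1) mod 6)] = t[3] = 6.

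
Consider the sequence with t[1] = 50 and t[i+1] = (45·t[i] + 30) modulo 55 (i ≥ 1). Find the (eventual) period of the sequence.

11

t[1] = 50; t[2] = 25; t[3] = 0; t[4] = 30; t[5] = 5; t[6] = 35; t[7] = 10; t[8] = 40; t[9] = 15; t[10] = 45; t[11] = 20; t[12] = 50.
Since t[12] = t[1] = 50, the sequence is periodic with period 11.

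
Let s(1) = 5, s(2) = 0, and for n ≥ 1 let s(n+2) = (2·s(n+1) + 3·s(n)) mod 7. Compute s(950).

Listing terms: s(1) = 5; s(2) = 0; s(3) = 1; s(4) = 2; s(5) = 0; s(6) = 6; s(7) = 5; s(8) = 0.
The sequence repeats with period 6.
So s(950) = s(1 + ((950-1) mod 6)) = s(2) = 0.

0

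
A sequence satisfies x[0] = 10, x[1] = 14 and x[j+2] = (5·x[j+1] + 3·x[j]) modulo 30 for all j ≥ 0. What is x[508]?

Listing terms: x[0] = 10; x[1] = 14; x[2] = 10; x[3] = 2; x[4] = 10; x[5] = 26; x[6] = 10; x[7] = 8; x[8] = 10; x[9] = 14.
Since (x[8], x[9]) = (x[0], x[1]) = (10, 14) (two consecutive terms determine the rest), the sequence is periodic with period 8.
So x[508] = x[0 + ((508-0) mod 8)] = x[4] = 10.

10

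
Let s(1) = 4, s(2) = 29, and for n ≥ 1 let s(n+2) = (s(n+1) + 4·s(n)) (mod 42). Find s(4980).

35

s(1) = 4, s(2) = 29, s(3) = 3, s(4) = 35, s(5) = 5, s(6) = 19, s(7) = 39, s(8) = 31, s(9) = 19, s(10) = 17, s(11) = 9, s(12) = 35, s(13) = 29, s(14) = 1, s(15) = 33, s(16) = 37, s(17) = 1, s(18) = 23, s(19) = 27, s(20) = 35, s(21) = 17, s(22) = 31, s(23) = 15, s(24) = 13, s(25) = 31, s(26) = 41, s(27) = 39, s(28) = 35, s(29) = 23, s(30) = 37, s(31) = 3, s(32) = 25, s(33) = 37, s(34) = 11, s(35) = 33, s(36) = 35, s(37) = 41, s(38) = 13, s(39) = 9, s(40) = 19, s(41) = 13, s(42) = 5, s(43) = 15, s(44) = 35, s(45) = 11, s(46) = 25, s(47) = 27, s(48) = 1, s(49) = 25, s(50) = 29, s(51) = 3.
Since (s(50), s(51)) = (s(2), s(3)) = (29, 3) (two consecutive terms determine the rest), the sequence is eventually periodic: after a pre-period of length 1 it cycles with period 48.
For n ≥ 2, s(n) depends only on (n - 2) mod 48. (4980 - 2) mod 48 = 34, so s(4980) = s(36) = 35.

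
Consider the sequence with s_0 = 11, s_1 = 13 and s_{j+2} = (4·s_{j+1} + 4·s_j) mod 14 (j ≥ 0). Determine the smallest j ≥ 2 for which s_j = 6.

7

Listing terms: s_0 = 11,  s_1 = 13,  s_2 = 12,  s_3 = 2,  s_4 = 0,  s_5 = 8,  s_6 = 4,  s_7 = 6,  s_8 = 12,  s_9 = 2.
Since (s_8, s_9) = (s_2, s_3) = (12, 2) (two consecutive terms determine the rest), the sequence is eventually periodic: after a pre-period of length 2 it cycles with period 6.
The value 6 first appears (with j ≥ 2) at s_7.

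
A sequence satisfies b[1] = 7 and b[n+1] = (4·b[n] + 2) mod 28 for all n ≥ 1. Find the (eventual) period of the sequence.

We have b[1] = 7,  b[2] = 2,  b[3] = 10,  b[4] = 14,  b[5] = 2.
Since b[5] = b[2] = 2, the sequence is eventually periodic: after a pre-period of length 1 it cycles with period 3.

3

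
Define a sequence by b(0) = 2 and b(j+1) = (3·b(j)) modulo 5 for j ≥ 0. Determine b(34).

Listing terms: b(0) = 2, b(1) = 1, b(2) = 3, b(3) = 4, b(4) = 2.
Since b(4) = b(0) = 2, the sequence is periodic with period 4.
(34 - 0) mod 4 = 2, so b(34) = b(2) = 3.

3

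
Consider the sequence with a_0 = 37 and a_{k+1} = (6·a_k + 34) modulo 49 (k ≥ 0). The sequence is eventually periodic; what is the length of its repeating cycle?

Listing terms: a_0 = 37,  a_1 = 11,  a_2 = 2,  a_3 = 46,  a_4 = 16,  a_5 = 32,  a_6 = 30,  a_7 = 18,  a_8 = 44,  a_9 = 4,  a_{10} = 9,  a_{11} = 39,  a_{12} = 23,  a_{13} = 25,  a_{14} = 37.
The sequence repeats with period 14.

14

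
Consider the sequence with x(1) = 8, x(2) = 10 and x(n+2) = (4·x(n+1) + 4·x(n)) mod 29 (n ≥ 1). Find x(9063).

2

x(1) = 8,  x(2) = 10,  x(3) = 14,  x(4) = 9,  x(5) = 5,  x(6) = 27,  x(7) = 12,  x(8) = 11,  x(9) = 5,  x(10) = 6,  x(11) = 15,  x(12) = 26,  x(13) = 19,  x(14) = 6,  x(15) = 13,  x(16) = 18,  x(17) = 8,  x(18) = 17,  x(19) = 13,  x(20) = 4,  x(21) = 10,  x(22) = 27,  x(23) = 3,  x(24) = 4,  x(25) = 28,  x(26) = 12,  x(27) = 15,  x(28) = 21,  x(29) = 28,  x(30) = 22,  x(31) = 26,  x(32) = 18,  x(33) = 2,  x(34) = 22,  x(35) = 9,  x(36) = 8,  x(37) = 10.
Since (x(36), x(37)) = (x(1), x(2)) = (8, 10) (two consecutive terms determine the rest), the sequence is periodic with period 35.
So x(9063) = x(1 + ((9063-1) mod 35)) = x(33) = 2.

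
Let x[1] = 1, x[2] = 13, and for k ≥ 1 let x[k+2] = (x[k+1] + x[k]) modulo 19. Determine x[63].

x[1] = 1, x[2] = 13, x[3] = 14, x[4] = 8, x[5] = 3, x[6] = 11, x[7] = 14, x[8] = 6, x[9] = 1, x[10] = 7, x[11] = 8, x[12] = 15, x[13] = 4, x[14] = 0, x[15] = 4, x[16] = 4, x[17] = 8, x[18] = 12, x[19] = 1, x[20] = 13.
The sequence repeats with period 18.
So x[63] = x[1 + ((63-1) mod 18)] = x[9] = 1.

1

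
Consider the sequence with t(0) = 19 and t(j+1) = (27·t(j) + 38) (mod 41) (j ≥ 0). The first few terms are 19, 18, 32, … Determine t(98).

32

We have t(0) = 19; t(1) = 18; t(2) = 32; t(3) = 0; t(4) = 38; t(5) = 39; t(6) = 25; t(7) = 16; t(8) = 19.
The sequence repeats with period 8.
So t(98) = t(0 + ((98-0) mod 8)) = t(2) = 32.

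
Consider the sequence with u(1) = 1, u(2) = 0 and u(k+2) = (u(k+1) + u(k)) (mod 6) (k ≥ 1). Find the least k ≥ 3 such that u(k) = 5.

7

Listing terms: u(1) = 1, u(2) = 0, u(3) = 1, u(4) = 1, u(5) = 2, u(6) = 3, u(7) = 5, u(8) = 2, u(9) = 1, u(10) = 3, u(11) = 4, u(12) = 1, u(13) = 5, u(14) = 0, u(15) = 5, u(16) = 5, u(17) = 4, u(18) = 3, u(19) = 1, u(20) = 4, u(21) = 5, u(22) = 3, u(23) = 2, u(24) = 5, u(25) = 1, u(26) = 0.
Since (u(25), u(26)) = (u(1), u(2)) = (1, 0) (two consecutive terms determine the rest), the sequence is periodic with period 24.
The value 5 first appears (with k ≥ 3) at u(7).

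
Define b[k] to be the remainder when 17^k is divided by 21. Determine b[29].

5

We have b[0] = 1,  b[1] = 17,  b[2] = 16,  b[3] = 20,  b[4] = 4,  b[5] = 5,  b[6] = 1.
Since b[6] = b[0] = 1, the sequence is periodic with period 6.
(29 - 0) mod 6 = 5, so b[29] = b[5] = 5.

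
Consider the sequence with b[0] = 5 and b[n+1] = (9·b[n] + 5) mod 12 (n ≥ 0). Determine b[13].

Listing terms: b[0] = 5, b[1] = 2, b[2] = 11, b[3] = 8, b[4] = 5.
Since b[4] = b[0] = 5, the sequence is periodic with period 4.
So b[13] = b[0 + ((13-0) mod 4)] = b[1] = 2.

2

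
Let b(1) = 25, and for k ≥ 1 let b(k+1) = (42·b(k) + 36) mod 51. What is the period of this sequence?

We have b(1) = 25,  b(2) = 15,  b(3) = 3,  b(4) = 9,  b(5) = 6,  b(6) = 33,  b(7) = 45,  b(8) = 39,  b(9) = 42,  b(10) = 15.
Since b(10) = b(2) = 15, the sequence is eventually periodic: after a pre-period of length 1 it cycles with period 8.

8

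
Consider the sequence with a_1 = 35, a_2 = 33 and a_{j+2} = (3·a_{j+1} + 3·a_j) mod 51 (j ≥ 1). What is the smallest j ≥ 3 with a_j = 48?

Computing terms: a_1 = 35,  a_2 = 33,  a_3 = 0,  a_4 = 48,  a_5 = 42,  a_6 = 15,  a_7 = 18,  a_8 = 48,  a_9 = 45,  a_{10} = 24,  a_{11} = 3,  a_{12} = 30,  a_{13} = 48,  a_{14} = 30,  a_{15} = 30,  a_{16} = 27,  a_{17} = 18,  a_{18} = 33,  a_{19} = 0.
Since (a_{18}, a_{19}) = (a_2, a_3) = (33, 0) (two consecutive terms determine the rest), the sequence is eventually periodic: after a pre-period of length 1 it cycles with period 16.
The value 48 first appears (with j ≥ 3) at a_4.

4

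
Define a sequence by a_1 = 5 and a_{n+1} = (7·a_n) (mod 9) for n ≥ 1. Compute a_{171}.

Computing terms: a_1 = 5, a_2 = 8, a_3 = 2, a_4 = 5.
The sequence repeats with period 3.
(171 - 1) mod 3 = 2, so a_{171} = a_3 = 2.

2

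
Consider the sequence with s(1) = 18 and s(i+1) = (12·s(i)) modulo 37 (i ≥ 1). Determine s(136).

18

Listing terms: s(1) = 18,  s(2) = 31,  s(3) = 2,  s(4) = 24,  s(5) = 29,  s(6) = 15,  s(7) = 32,  s(8) = 14,  s(9) = 20,  s(10) = 18.
The sequence repeats with period 9.
So s(136) = s(1 + ((136-1) mod 9)) = s(1) = 18.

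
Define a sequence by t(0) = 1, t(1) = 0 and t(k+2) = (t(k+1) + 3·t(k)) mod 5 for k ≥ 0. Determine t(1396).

2

Listing terms: t(0) = 1; t(1) = 0; t(2) = 3; t(3) = 3; t(4) = 2; t(5) = 1; t(6) = 2; t(7) = 0; t(8) = 1; t(9) = 1; t(10) = 4; t(11) = 2; t(12) = 4; t(13) = 0; t(14) = 2; t(15) = 2; t(16) = 3; t(17) = 4; t(18) = 3; t(19) = 0; t(20) = 4; t(21) = 4; t(22) = 1; t(23) = 3; t(24) = 1; t(25) = 0.
The sequence repeats with period 24.
So t(1396) = t(0 + ((1396-0) mod 24)) = t(4) = 2.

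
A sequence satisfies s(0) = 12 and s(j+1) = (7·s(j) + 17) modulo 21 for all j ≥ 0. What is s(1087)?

17

Listing terms: s(0) = 12, s(1) = 17, s(2) = 10, s(3) = 3, s(4) = 17.
Since s(4) = s(1) = 17, the sequence is eventually periodic: after a pre-period of length 1 it cycles with period 3.
For j ≥ 1, s(j) depends only on (j - 1) mod 3. (1087 - 1) mod 3 = 0, so s(1087) = s(1) = 17.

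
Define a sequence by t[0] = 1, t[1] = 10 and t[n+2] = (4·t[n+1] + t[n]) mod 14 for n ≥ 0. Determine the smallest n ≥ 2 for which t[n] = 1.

10

Computing terms: t[0] = 1; t[1] = 10; t[2] = 13; t[3] = 6; t[4] = 9; t[5] = 0; t[6] = 9; t[7] = 8; t[8] = 13; t[9] = 4; t[10] = 1; t[11] = 8; t[12] = 5; t[13] = 0; t[14] = 5; t[15] = 6; t[16] = 1; t[17] = 10.
The sequence repeats with period 16.
The value 1 first appears (with n ≥ 2) at t[10].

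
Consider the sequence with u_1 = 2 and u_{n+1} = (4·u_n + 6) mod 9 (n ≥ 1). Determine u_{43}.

u_1 = 2; u_2 = 5; u_3 = 8; u_4 = 2.
Since u_4 = u_1 = 2, the sequence is periodic with period 3.
(43 - 1) mod 3 = 0, so u_{43} = u_1 = 2.

2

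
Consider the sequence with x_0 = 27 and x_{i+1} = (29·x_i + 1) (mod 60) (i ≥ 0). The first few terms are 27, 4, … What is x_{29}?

Listing terms: x_0 = 27,  x_1 = 4,  x_2 = 57,  x_3 = 34,  x_4 = 27.
The sequence repeats with period 4.
So x_{29} = x_{0 + ((29-0) mod 4)} = x_1 = 4.

4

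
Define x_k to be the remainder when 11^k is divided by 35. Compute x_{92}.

16

We have x_1 = 11, x_2 = 16, x_3 = 1, x_4 = 11.
Since x_4 = x_1 = 11, the sequence is periodic with period 3.
(92 - 1) mod 3 = 1, so x_{92} = x_2 = 16.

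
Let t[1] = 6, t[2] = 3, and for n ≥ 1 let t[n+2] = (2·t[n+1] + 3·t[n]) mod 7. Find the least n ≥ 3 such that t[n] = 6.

We have t[1] = 6; t[2] = 3; t[3] = 3; t[4] = 1; t[5] = 4; t[6] = 4; t[7] = 6; t[8] = 3.
The sequence repeats with period 6.
The value 6 next appears (with n ≥ 3) at t[7].

7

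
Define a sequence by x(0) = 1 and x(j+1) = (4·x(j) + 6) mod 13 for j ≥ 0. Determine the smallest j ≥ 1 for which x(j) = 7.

Listing terms: x(0) = 1; x(1) = 10; x(2) = 7; x(3) = 8; x(4) = 12; x(5) = 2; x(6) = 1.
The sequence repeats with period 6.
The value 7 first appears (with j ≥ 1) at x(2).

2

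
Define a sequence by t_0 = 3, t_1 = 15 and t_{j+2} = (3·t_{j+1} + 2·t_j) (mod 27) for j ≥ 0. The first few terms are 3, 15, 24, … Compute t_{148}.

t_0 = 3,  t_1 = 15,  t_2 = 24,  t_3 = 21,  t_4 = 3,  t_5 = 24,  t_6 = 24,  t_7 = 12,  t_8 = 3,  t_9 = 6,  t_{10} = 24,  t_{11} = 3,  t_{12} = 3,  t_{13} = 15.
The sequence repeats with period 12.
So t_{148} = t_{0 + ((148-0) mod 12)} = t_4 = 3.

3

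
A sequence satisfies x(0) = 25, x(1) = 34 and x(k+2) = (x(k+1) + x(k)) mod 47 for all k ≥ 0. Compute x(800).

25

Computing terms: x(0) = 25, x(1) = 34, x(2) = 12, x(3) = 46, x(4) = 11, x(5) = 10, x(6) = 21, x(7) = 31, x(8) = 5, x(9) = 36, x(10) = 41, x(11) = 30, x(12) = 24, x(13) = 7, x(14) = 31, x(15) = 38, x(16) = 22, x(17) = 13, x(18) = 35, x(19) = 1, x(20) = 36, x(21) = 37, x(22) = 26, x(23) = 16, x(24) = 42, x(25) = 11, x(26) = 6, x(27) = 17, x(28) = 23, x(29) = 40, x(30) = 16, x(31) = 9, x(32) = 25, x(33) = 34.
Since (x(32), x(33)) = (x(0), x(1)) = (25, 34) (two consecutive terms determine the rest), the sequence is periodic with period 32.
(800 - 0) mod 32 = 0, so x(800) = x(0) = 25.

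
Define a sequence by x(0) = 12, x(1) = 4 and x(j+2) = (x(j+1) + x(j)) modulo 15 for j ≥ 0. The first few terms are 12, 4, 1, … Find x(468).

x(0) = 12; x(1) = 4; x(2) = 1; x(3) = 5; x(4) = 6; x(5) = 11; x(6) = 2; x(7) = 13; x(8) = 0; x(9) = 13; x(10) = 13; x(11) = 11; x(12) = 9; x(13) = 5; x(14) = 14; x(15) = 4; x(16) = 3; x(17) = 7; x(18) = 10; x(19) = 2; x(20) = 12; x(21) = 14; x(22) = 11; x(23) = 10; x(24) = 6; x(25) = 1; x(26) = 7; x(27) = 8; x(28) = 0; x(29) = 8; x(30) = 8; x(31) = 1; x(32) = 9; x(33) = 10; x(34) = 4; x(35) = 14; x(36) = 3; x(37) = 2; x(38) = 5; x(39) = 7; x(40) = 12; x(41) = 4.
The sequence repeats with period 40.
So x(468) = x(0 + ((468-0) mod 40)) = x(28) = 0.

0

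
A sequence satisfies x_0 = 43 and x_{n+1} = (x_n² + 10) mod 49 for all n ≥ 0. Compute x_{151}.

10

We have x_0 = 43,  x_1 = 46,  x_2 = 19,  x_3 = 28,  x_4 = 10,  x_5 = 12,  x_6 = 7,  x_7 = 10.
Since x_7 = x_4 = 10, the sequence is eventually periodic: after a pre-period of length 4 it cycles with period 3.
For n ≥ 4, x_n depends only on (n - 4) mod 3. (151 - 4) mod 3 = 0, so x_{151} = x_4 = 10.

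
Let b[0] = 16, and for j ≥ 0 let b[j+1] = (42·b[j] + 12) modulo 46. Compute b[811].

18

b[0] = 16; b[1] = 40; b[2] = 36; b[3] = 6; b[4] = 34; b[5] = 14; b[6] = 2; b[7] = 4; b[8] = 42; b[9] = 28; b[10] = 38; b[11] = 44; b[12] = 20; b[13] = 24; b[14] = 8; b[15] = 26; b[16] = 0; b[17] = 12; b[18] = 10; b[19] = 18; b[20] = 32; b[21] = 22; b[22] = 16.
Since b[22] = b[0] = 16, the sequence is periodic with period 22.
So b[811] = b[0 + ((811-0) mod 22)] = b[19] = 18.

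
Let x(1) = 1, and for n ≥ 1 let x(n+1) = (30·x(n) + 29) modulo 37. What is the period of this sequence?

Computing terms: x(1) = 1, x(2) = 22, x(3) = 23, x(4) = 16, x(5) = 28, x(6) = 18, x(7) = 14, x(8) = 5, x(9) = 31, x(10) = 34, x(11) = 13, x(12) = 12, x(13) = 19, x(14) = 7, x(15) = 17, x(16) = 21, x(17) = 30, x(18) = 4, x(19) = 1.
The sequence repeats with period 18.

18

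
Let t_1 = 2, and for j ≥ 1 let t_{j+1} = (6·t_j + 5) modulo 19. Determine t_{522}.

9

We have t_1 = 2,  t_2 = 17,  t_3 = 12,  t_4 = 1,  t_5 = 11,  t_6 = 14,  t_7 = 13,  t_8 = 7,  t_9 = 9,  t_{10} = 2.
Since t_{10} = t_1 = 2, the sequence is periodic with period 9.
So t_{522} = t_{1 + ((522-1) mod 9)} = t_9 = 9.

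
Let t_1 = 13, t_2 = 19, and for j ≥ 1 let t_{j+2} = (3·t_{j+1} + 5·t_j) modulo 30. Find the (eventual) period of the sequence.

We have t_1 = 13; t_2 = 19; t_3 = 2; t_4 = 11; t_5 = 13; t_6 = 4; t_7 = 17; t_8 = 11; t_9 = 28; t_{10} = 19; t_{11} = 17; t_{12} = 26; t_{13} = 13; t_{14} = 19.
The sequence repeats with period 12.

12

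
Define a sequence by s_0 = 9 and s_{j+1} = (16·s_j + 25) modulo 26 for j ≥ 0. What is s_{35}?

Computing terms: s_0 = 9; s_1 = 13; s_2 = 25; s_3 = 9.
The sequence repeats with period 3.
(35 - 0) mod 3 = 2, so s_{35} = s_2 = 25.

25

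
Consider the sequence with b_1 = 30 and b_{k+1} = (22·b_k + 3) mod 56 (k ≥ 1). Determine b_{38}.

1

Computing terms: b_1 = 30; b_2 = 47; b_3 = 29; b_4 = 25; b_5 = 49; b_6 = 17; b_7 = 41; b_8 = 9; b_9 = 33; b_{10} = 1; b_{11} = 25.
Since b_{11} = b_4 = 25, the sequence is eventually periodic: after a pre-period of length 3 it cycles with period 7.
For k ≥ 4, b_k depends only on (k - 4) mod 7. (38 - 4) mod 7 = 6, so b_{38} = b_{10} = 1.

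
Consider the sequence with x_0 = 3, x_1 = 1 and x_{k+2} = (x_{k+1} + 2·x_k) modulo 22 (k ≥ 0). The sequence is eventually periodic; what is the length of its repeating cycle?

10

Computing terms: x_0 = 3,  x_1 = 1,  x_2 = 7,  x_3 = 9,  x_4 = 1,  x_5 = 19,  x_6 = 21,  x_7 = 15,  x_8 = 13,  x_9 = 21,  x_{10} = 3,  x_{11} = 1.
Since (x_{10}, x_{11}) = (x_0, x_1) = (3, 1) (two consecutive terms determine the rest), the sequence is periodic with period 10.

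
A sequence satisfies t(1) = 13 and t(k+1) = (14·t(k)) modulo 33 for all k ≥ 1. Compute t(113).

7

t(1) = 13,  t(2) = 17,  t(3) = 7,  t(4) = 32,  t(5) = 19,  t(6) = 2,  t(7) = 28,  t(8) = 29,  t(9) = 10,  t(10) = 8,  t(11) = 13.
Since t(11) = t(1) = 13, the sequence is periodic with period 10.
(113 - 1) mod 10 = 2, so t(113) = t(3) = 7.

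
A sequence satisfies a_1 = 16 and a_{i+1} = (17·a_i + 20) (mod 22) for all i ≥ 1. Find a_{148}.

We have a_1 = 16, a_2 = 6, a_3 = 12, a_4 = 4, a_5 = 0, a_6 = 20, a_7 = 8, a_8 = 2, a_9 = 10, a_{10} = 14, a_{11} = 16.
The sequence repeats with period 10.
(148 - 1) mod 10 = 7, so a_{148} = a_8 = 2.

2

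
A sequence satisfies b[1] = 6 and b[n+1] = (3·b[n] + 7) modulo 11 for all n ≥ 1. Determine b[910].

We have b[1] = 6; b[2] = 3; b[3] = 5; b[4] = 0; b[5] = 7; b[6] = 6.
The sequence repeats with period 5.
So b[910] = b[1 + ((910-1) mod 5)] = b[5] = 7.

7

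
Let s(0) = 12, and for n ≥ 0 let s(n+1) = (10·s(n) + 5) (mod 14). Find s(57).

11

Computing terms: s(0) = 12; s(1) = 13; s(2) = 9; s(3) = 11; s(4) = 3; s(5) = 7; s(6) = 5; s(7) = 13.
Since s(7) = s(1) = 13, the sequence is eventually periodic: after a pre-period of length 1 it cycles with period 6.
For n ≥ 1, s(n) depends only on (n - 1) mod 6. (57 - 1) mod 6 = 2, so s(57) = s(3) = 11.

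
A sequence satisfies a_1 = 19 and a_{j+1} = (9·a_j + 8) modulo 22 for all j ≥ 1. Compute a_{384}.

a_1 = 19, a_2 = 3, a_3 = 13, a_4 = 15, a_5 = 11, a_6 = 19.
Since a_6 = a_1 = 19, the sequence is periodic with period 5.
(384 - 1) mod 5 = 3, so a_{384} = a_4 = 15.

15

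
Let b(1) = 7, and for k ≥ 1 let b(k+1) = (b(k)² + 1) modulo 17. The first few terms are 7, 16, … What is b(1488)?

Computing terms: b(1) = 7,  b(2) = 16,  b(3) = 2,  b(4) = 5,  b(5) = 9,  b(6) = 14,  b(7) = 10,  b(8) = 16.
Since b(8) = b(2) = 16, the sequence is eventually periodic: after a pre-period of length 1 it cycles with period 6.
For k ≥ 2, b(k) depends only on (k - 2) mod 6. (1488 - 2) mod 6 = 4, so b(1488) = b(6) = 14.

14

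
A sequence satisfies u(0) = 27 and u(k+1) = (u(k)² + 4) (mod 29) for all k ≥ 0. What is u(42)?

u(0) = 27,  u(1) = 8,  u(2) = 10,  u(3) = 17,  u(4) = 3,  u(5) = 13,  u(6) = 28,  u(7) = 5,  u(8) = 0,  u(9) = 4,  u(10) = 20,  u(11) = 27.
Since u(11) = u(0) = 27, the sequence is periodic with period 11.
(42 - 0) mod 11 = 9, so u(42) = u(9) = 4.

4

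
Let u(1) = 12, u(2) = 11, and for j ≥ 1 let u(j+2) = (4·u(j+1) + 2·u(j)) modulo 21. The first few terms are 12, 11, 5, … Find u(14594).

11

Computing terms: u(1) = 12; u(2) = 11; u(3) = 5; u(4) = 0; u(5) = 10; u(6) = 19; u(7) = 12; u(8) = 2; u(9) = 11; u(10) = 6; u(11) = 4; u(12) = 7; u(13) = 15; u(14) = 11; u(15) = 11; u(16) = 3; u(17) = 13; u(18) = 16; u(19) = 6; u(20) = 14; u(21) = 5; u(22) = 6; u(23) = 13; u(24) = 1; u(25) = 9; u(26) = 17; u(27) = 2; u(28) = 0; u(29) = 4; u(30) = 16; u(31) = 9; u(32) = 5; u(33) = 17; u(34) = 15; u(35) = 10; u(36) = 7; u(37) = 6; u(38) = 17; u(39) = 17; u(40) = 18; u(41) = 1; u(42) = 19; u(43) = 15; u(44) = 14; u(45) = 2; u(46) = 15; u(47) = 1; u(48) = 13; u(49) = 12; u(50) = 11.
The sequence repeats with period 48.
(14594 - 1) mod 48 = 1, so u(14594) = u(2) = 11.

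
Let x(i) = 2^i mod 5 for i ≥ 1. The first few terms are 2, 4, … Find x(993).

We have x(1) = 2, x(2) = 4, x(3) = 3, x(4) = 1, x(5) = 2.
The sequence repeats with period 4.
So x(993) = x(1 + ((993-1) mod 4)) = x(1) = 2.

2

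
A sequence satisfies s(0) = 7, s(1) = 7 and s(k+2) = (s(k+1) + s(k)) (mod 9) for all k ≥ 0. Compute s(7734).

1

s(0) = 7,  s(1) = 7,  s(2) = 5,  s(3) = 3,  s(4) = 8,  s(5) = 2,  s(6) = 1,  s(7) = 3,  s(8) = 4,  s(9) = 7,  s(10) = 2,  s(11) = 0,  s(12) = 2,  s(13) = 2,  s(14) = 4,  s(15) = 6,  s(16) = 1,  s(17) = 7,  s(18) = 8,  s(19) = 6,  s(20) = 5,  s(21) = 2,  s(22) = 7,  s(23) = 0,  s(24) = 7,  s(25) = 7.
The sequence repeats with period 24.
So s(7734) = s(0 + ((7734-0) mod 24)) = s(6) = 1.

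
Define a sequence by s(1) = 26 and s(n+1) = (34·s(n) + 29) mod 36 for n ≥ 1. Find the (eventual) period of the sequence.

Listing terms: s(1) = 26, s(2) = 13, s(3) = 3, s(4) = 23, s(5) = 19, s(6) = 27, s(7) = 11, s(8) = 7, s(9) = 15, s(10) = 35, s(11) = 31, s(12) = 3.
Since s(12) = s(3) = 3, the sequence is eventually periodic: after a pre-period of length 2 it cycles with period 9.

9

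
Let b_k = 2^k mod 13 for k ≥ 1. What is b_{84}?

Computing terms: b_1 = 2,  b_2 = 4,  b_3 = 8,  b_4 = 3,  b_5 = 6,  b_6 = 12,  b_7 = 11,  b_8 = 9,  b_9 = 5,  b_{10} = 10,  b_{11} = 7,  b_{12} = 1,  b_{13} = 2.
The sequence repeats with period 12.
So b_{84} = b_{1 + ((84-1) mod 12)} = b_{12} = 1.

1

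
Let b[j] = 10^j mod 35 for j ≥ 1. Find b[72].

15

We have b[1] = 10; b[2] = 30; b[3] = 20; b[4] = 25; b[5] = 5; b[6] = 15; b[7] = 10.
Since b[7] = b[1] = 10, the sequence is periodic with period 6.
(72 - 1) mod 6 = 5, so b[72] = b[6] = 15.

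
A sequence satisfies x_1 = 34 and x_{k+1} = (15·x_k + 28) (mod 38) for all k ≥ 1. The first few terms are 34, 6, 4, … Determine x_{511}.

Computing terms: x_1 = 34; x_2 = 6; x_3 = 4; x_4 = 12; x_5 = 18; x_6 = 32; x_7 = 14; x_8 = 10; x_9 = 26; x_{10} = 0; x_{11} = 28; x_{12} = 30; x_{13} = 22; x_{14} = 16; x_{15} = 2; x_{16} = 20; x_{17} = 24; x_{18} = 8; x_{19} = 34.
The sequence repeats with period 18.
So x_{511} = x_{1 + ((511-1) mod 18)} = x_7 = 14.

14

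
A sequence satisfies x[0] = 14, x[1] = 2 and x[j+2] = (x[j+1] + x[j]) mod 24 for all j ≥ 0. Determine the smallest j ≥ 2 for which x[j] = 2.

9

Listing terms: x[0] = 14, x[1] = 2, x[2] = 16, x[3] = 18, x[4] = 10, x[5] = 4, x[6] = 14, x[7] = 18, x[8] = 8, x[9] = 2, x[10] = 10, x[11] = 12, x[12] = 22, x[13] = 10, x[14] = 8, x[15] = 18, x[16] = 2, x[17] = 20, x[18] = 22, x[19] = 18, x[20] = 16, x[21] = 10, x[22] = 2, x[23] = 12, x[24] = 14, x[25] = 2.
The sequence repeats with period 24.
The value 2 first appears (with j ≥ 2) at x[9].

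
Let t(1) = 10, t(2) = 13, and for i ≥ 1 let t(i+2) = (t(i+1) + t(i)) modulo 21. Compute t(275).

2

Listing terms: t(1) = 10,  t(2) = 13,  t(3) = 2,  t(4) = 15,  t(5) = 17,  t(6) = 11,  t(7) = 7,  t(8) = 18,  t(9) = 4,  t(10) = 1,  t(11) = 5,  t(12) = 6,  t(13) = 11,  t(14) = 17,  t(15) = 7,  t(16) = 3,  t(17) = 10,  t(18) = 13.
Since (t(17), t(18)) = (t(1), t(2)) = (10, 13) (two consecutive terms determine the rest), the sequence is periodic with period 16.
So t(275) = t(1 + ((275-1) mod 16)) = t(3) = 2.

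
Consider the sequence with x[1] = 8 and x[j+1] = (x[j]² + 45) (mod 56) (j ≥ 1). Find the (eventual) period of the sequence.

Listing terms: x[1] = 8; x[2] = 53; x[3] = 54; x[4] = 49; x[5] = 38; x[6] = 33; x[7] = 14; x[8] = 17; x[9] = 54.
Since x[9] = x[3] = 54, the sequence is eventually periodic: after a pre-period of length 2 it cycles with period 6.

6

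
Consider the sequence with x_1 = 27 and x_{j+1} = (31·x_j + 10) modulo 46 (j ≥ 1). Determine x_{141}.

17

Listing terms: x_1 = 27; x_2 = 19; x_3 = 1; x_4 = 41; x_5 = 39; x_6 = 23; x_7 = 33; x_8 = 21; x_9 = 17; x_{10} = 31; x_{11} = 5; x_{12} = 27.
The sequence repeats with period 11.
(141 - 1) mod 11 = 8, so x_{141} = x_9 = 17.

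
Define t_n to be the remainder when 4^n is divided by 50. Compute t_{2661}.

4

Listing terms: t_1 = 4, t_2 = 16, t_3 = 14, t_4 = 6, t_5 = 24, t_6 = 46, t_7 = 34, t_8 = 36, t_9 = 44, t_{10} = 26, t_{11} = 4.
The sequence repeats with period 10.
(2661 - 1) mod 10 = 0, so t_{2661} = t_1 = 4.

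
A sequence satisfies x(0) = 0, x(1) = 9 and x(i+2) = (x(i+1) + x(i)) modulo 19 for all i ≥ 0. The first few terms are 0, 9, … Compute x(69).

Listing terms: x(0) = 0; x(1) = 9; x(2) = 9; x(3) = 18; x(4) = 8; x(5) = 7; x(6) = 15; x(7) = 3; x(8) = 18; x(9) = 2; x(10) = 1; x(11) = 3; x(12) = 4; x(13) = 7; x(14) = 11; x(15) = 18; x(16) = 10; x(17) = 9; x(18) = 0; x(19) = 9.
Since (x(18), x(19)) = (x(0), x(1)) = (0, 9) (two consecutive terms determine the rest), the sequence is periodic with period 18.
So x(69) = x(0 + ((69-0) mod 18)) = x(15) = 18.

18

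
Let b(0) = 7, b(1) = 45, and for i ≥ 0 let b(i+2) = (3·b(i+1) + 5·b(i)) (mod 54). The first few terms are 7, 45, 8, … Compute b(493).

27

We have b(0) = 7,  b(1) = 45,  b(2) = 8,  b(3) = 33,  b(4) = 31,  b(5) = 42,  b(6) = 11,  b(7) = 27,  b(8) = 28,  b(9) = 3,  b(10) = 41,  b(11) = 30,  b(12) = 25,  b(13) = 9,  b(14) = 44,  b(15) = 15,  b(16) = 49,  b(17) = 6,  b(18) = 47,  b(19) = 9,  b(20) = 46,  b(21) = 21,  b(22) = 23,  b(23) = 12,  b(24) = 43,  b(25) = 27,  b(26) = 26,  b(27) = 51,  b(28) = 13,  b(29) = 24,  b(30) = 29,  b(31) = 45,  b(32) = 10,  b(33) = 39,  b(34) = 5,  b(35) = 48,  b(36) = 7,  b(37) = 45.
The sequence repeats with period 36.
So b(493) = b(0 + ((493-0) mod 36)) = b(25) = 27.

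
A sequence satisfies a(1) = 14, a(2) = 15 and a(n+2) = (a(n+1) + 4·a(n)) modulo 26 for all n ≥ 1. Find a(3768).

23

Computing terms: a(1) = 14,  a(2) = 15,  a(3) = 19,  a(4) = 1,  a(5) = 25,  a(6) = 3,  a(7) = 25,  a(8) = 11,  a(9) = 7,  a(10) = 25,  a(11) = 1,  a(12) = 23,  a(13) = 1,  a(14) = 15,  a(15) = 19.
Since (a(14), a(15)) = (a(2), a(3)) = (15, 19) (two consecutive terms determine the rest), the sequence is eventually periodic: after a pre-period of length 1 it cycles with period 12.
For n ≥ 2, a(n) depends only on (n - 2) mod 12. (3768 - 2) mod 12 = 10, so a(3768) = a(12) = 23.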